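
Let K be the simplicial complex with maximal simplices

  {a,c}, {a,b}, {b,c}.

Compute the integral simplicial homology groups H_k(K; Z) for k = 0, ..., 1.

H_0 = Z,  H_1 = Z.

Order the vertices as a < b < c. Listing each simplex with vertices in this order, K has dimension 1 with simplices:

  0-simplices (3): a, b, c
  1-simplices (3): ab, ac, bc

Hence C_0 ≅ Z^3, C_1 ≅ Z^3.

∂_1: C_1 → C_0 maps an edge to its endpoints' difference, ∂[p,q] = q − p. For instance
  ∂bc = c − b.
This gives a 3×3 integer matrix of rank 2; reducing to Smith normal form yields diagonal entries (1,1).

From H_k ≅ ker(∂_k) / im(∂_{k+1}) we obtain:

  H_0: rank C_0 − rank ∂_1 = 3 − 2 = 1, and the invariant factors of ∂_1 are all 1, so H_0 ≅ Z.
  H_1: rank ker ∂_1 − rank ∂_2 = (3 − 2) − 0 = 1, and there is no ∂_2, so H_1 ≅ Z.

(K is a triangulation of the circle S^1.)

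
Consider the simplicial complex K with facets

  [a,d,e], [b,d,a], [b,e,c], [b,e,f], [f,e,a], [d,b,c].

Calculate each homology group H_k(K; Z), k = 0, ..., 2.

H_0 ≅ Z,  H_1 ≅ Z,  H_2 = 0.

Fix the vertex order a < b < c < d < e < f and write every simplex with vertices in increasing order. Then dim K = 2 and the simplices of K are:

  0-simplices (6): a, b, c, d, e, f
  1-simplices (12): ab, ad, ae, af, bc, bd, be, bf, cd, ce, de, ef
  2-simplices (6): abd, ade, aef, bcd, bce, bef

Hence C_0 ≅ Z^6, C_1 ≅ Z^12, C_2 ≅ Z^6.

Boundary ∂_1: C_1 → C_0 sends each edge [p,q] (with p < q) to q − p.
As a 6×12 matrix over Z this has rank 5, with invariant factors (1,1,1,1,1).

Boundary ∂_2: C_2 → C_1 acts by ∂[p,q,r] = [q,r] − [p,r] + [p,q]. For instance
  ∂bce = ce − be + bc,
  ∂aef = ef − af + ae.
As a 12×6 matrix over Z this has rank 6, with invariant factors (1,1,1,1,1,1).

Computing H_k = (kernel of ∂_k) / (image of ∂_{k+1}):

  H_0: rank C_0 − rank ∂_1 = 6 − 5 = 1, and the invariant factors of ∂_1 are all 1, so H_0 ≅ Z.
  H_1: rank ker ∂_1 − rank ∂_2 = (12 − 5) − 6 = 1, and the invariant factors of ∂_2 are all 1, so H_1 ≅ Z.
  H_2: rank ker ∂_2 − rank ∂_3 = (6 − 6) − 0 = 0, and there is no ∂_3, so H_2 ≅ 0.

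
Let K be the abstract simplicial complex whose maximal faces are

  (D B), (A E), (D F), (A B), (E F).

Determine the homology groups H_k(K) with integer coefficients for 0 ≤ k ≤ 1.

Take the total order A < B < D < E < F on the vertex set. Then K (dimension 1) consists of the simplices:

  0-simplices (5): A, B, D, E, F
  1-simplices (5): AB, AE, BD, DF, EF

so the chain groups are C_0 ≅ Z^5, C_1 ≅ Z^5.

Boundary ∂_1: C_1 → C_0 sends each edge [p,q] (with p < q) to q − p. For instance
  ∂AE = E − A.
The resulting 5×5 matrix has rank 4, and its Smith normal form has invariant factors (1,1,1,1).

Computing H_k = (kernel of ∂_k) / (image of ∂_{k+1}):

  H_0: rank C_0 − rank ∂_1 = 5 − 4 = 1, and the invariant factors of ∂_1 are all 1, so H_0 ≅ Z.
  H_1: rank ker ∂_1 − rank ∂_2 = (5 − 4) − 0 = 1, and there is no ∂_2, so H_1 ≅ Z.

As a check, the Euler characteristic is 5 − 5 = 0, which agrees with 1 − 1 = 0.

H_0 = Z,  H_1 = Z.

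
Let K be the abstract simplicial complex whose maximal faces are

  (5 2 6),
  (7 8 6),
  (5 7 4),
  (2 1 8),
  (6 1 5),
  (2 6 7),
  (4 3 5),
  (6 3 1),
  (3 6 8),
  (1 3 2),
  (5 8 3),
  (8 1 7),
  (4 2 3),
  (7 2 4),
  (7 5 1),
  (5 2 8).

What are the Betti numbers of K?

We work with the vertex ordering 1 < 2 < 3 < 4 < 5 < 6 < 7 < 8. The simplices of K, each written with vertices in increasing order, are:

  0-simplices (8): [1], [2], [3], [4], [5], [6], [7], [8]
  1-simplices (24): (24 of them)
  2-simplices (16): [1,2,3], [1,2,8], [1,3,6], [1,5,6], [1,5,7], [1,7,8], [2,3,4], [2,4,7], [2,5,6], [2,5,8], [2,6,7], [3,4,5], [3,5,8], [3,6,8], [4,5,7], [6,7,8]

giving chain groups C_0 ≅ Z^8, C_1 ≅ Z^24, C_2 ≅ Z^16.

Boundary ∂_1: C_1 → C_0 maps an edge to its endpoints' difference, ∂[p,q] = q − p. For instance
  ∂[5,6] = [6] − [5].
As a 8×24 matrix over Z this has rank 7, with invariant factors (1,1,1,1,1,1,1).

Boundary ∂_2: C_2 → C_1 maps a triangle to the signed sum of its edges. For instance
  ∂[1,2,8] = [2,8] − [1,8] + [1,2],
  ∂[6,7,8] = [7,8] − [6,8] + [6,7].
The resulting 24×16 matrix has rank 15, and its Smith normal form has invariant factors (1,1,1,1,1,1,1,1,1,1,1,1,1,1,1).

Computing H_k = (kernel of ∂_k) / (image of ∂_{k+1}):

  H_0: rank C_0 − rank ∂_1 = 8 − 7 = 1, and the invariant factors of ∂_1 are all 1, so H_0 = Z.
  H_1: rank ker ∂_1 − rank ∂_2 = (24 − 7) − 15 = 2, and the invariant factors of ∂_2 are all 1, so H_1 = Z^2.
  H_2: rank ker ∂_2 − rank ∂_3 = (16 − 15) − 0 = 1, and there is no ∂_3, so H_2 = Z.

As a check, the Euler characteristic is 8 − 24 + 16 = 0, which agrees with 1 − 2 + 1 = 0.

Hence the Betti numbers are b_0 = 1, b_1 = 2, b_2 = 1.

b_0 = 1, b_1 = 2, b_2 = 1.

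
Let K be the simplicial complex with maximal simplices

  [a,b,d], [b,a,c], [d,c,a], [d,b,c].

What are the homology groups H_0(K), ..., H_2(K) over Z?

Order the vertices as a < b < c < d. Listing each simplex with vertices in this order, K has dimension 2 with simplices:

  0-simplices (4): a, b, c, d
  1-simplices (6): ab, ac, ad, bc, bd, cd
  2-simplices (4): abc, abd, acd, bcd

giving chain groups C_0 ≅ Z^4, C_1 ≅ Z^6, C_2 ≅ Z^4.

The boundary map ∂_1: C_1 → C_0 maps an edge to its endpoints' difference, ∂[p,q] = q − p. For instance
  ∂ab = b − a.
The 4×6 boundary matrix has rank 3 and Smith normal form diag(1,1,1).

The boundary map ∂_2: C_2 → C_1 maps a triangle to the signed sum of its edges. For instance
  ∂acd = cd − ad + ac,
  ∂bcd = cd − bd + bc.
As a 6×4 matrix over Z this has rank 3, with invariant factors (1,1,1).

Now H_k = ker ∂_k / im ∂_{k+1}, so:

  H_0: rank C_0 − rank ∂_1 = 4 − 3 = 1, and the invariant factors of ∂_1 are all 1, so H_0 = Z.
  H_1: rank ker ∂_1 − rank ∂_2 = (6 − 3) − 3 = 0, and the invariant factors of ∂_2 are all 1, so H_1 = 0.
  H_2: rank ker ∂_2 − rank ∂_3 = (4 − 3) − 0 = 1, and there is no ∂_3, so H_2 = Z.

(K is a triangulation of the 2-sphere S^2.)

H_0 = Z,  H_1 = 0,  H_2 = Z.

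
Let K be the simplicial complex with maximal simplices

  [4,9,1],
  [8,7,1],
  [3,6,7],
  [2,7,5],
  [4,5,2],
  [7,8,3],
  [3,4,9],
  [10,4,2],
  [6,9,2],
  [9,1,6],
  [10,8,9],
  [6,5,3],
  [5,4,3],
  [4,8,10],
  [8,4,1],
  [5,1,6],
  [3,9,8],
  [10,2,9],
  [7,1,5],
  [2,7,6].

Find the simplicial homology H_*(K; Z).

H_0 ≅ Z,  H_1 ≅ Z ⊕ Z_2,  H_2 = 0.

K has 10 vertices, 30 edges, 20 triangles.
rank ∂_0 = 0, rank ∂_1 = 9 ⇒ b_0 = 10 − 0 − 9 = 1; all invariant factors of ∂_1 are 1 so no torsion. So H_0 ≅ Z.
rank ∂_1 = 9, rank ∂_2 = 20 ⇒ b_1 = 30 − 9 − 20 = 1; ∂_2 has invariant factor(s) [2] giving torsion. So H_1 ≅ Z ⊕ Z_2.
rank ∂_2 = 20, rank ∂_3 = 0 ⇒ b_2 = 20 − 20 − 0 = 0. So H_2 ≅ 0.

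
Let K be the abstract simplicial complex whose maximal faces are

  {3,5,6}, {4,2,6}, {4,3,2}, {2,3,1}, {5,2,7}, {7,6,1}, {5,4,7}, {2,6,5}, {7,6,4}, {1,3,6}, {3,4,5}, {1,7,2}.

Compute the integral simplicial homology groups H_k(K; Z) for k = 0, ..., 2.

Take the total order 1 < 2 < 3 < 4 < 5 < 6 < 7 on the vertex set. Then K (dimension 2) consists of the simplices:

  0-simplices (7): [1], [2], [3], [4], [5], [6], [7]
  1-simplices (18): [1,2], [1,3], [1,6], [1,7], [2,3], [2,4], [2,5], [2,6], [2,7], [3,4], [3,5], [3,6], [4,5], [4,6], [4,7], [5,6], [5,7], [6,7]
  2-simplices (12): [1,2,3], [1,2,7], [1,3,6], [1,6,7], [2,3,4], [2,4,6], [2,5,6], [2,5,7], [3,4,5], [3,5,6], [4,5,7], [4,6,7]

so the chain groups are C_0 ≅ Z^7, C_1 ≅ Z^18, C_2 ≅ Z^12.

∂_1: C_1 → C_0 sends each edge [p,q] (with p < q) to q − p. For instance
  ∂[1,7] = [7] − [1].
As a 7×18 matrix over Z this has rank 6, with invariant factors (1,1,1,1,1,1).

∂_2: C_2 → C_1 acts by ∂[p,q,r] = [q,r] − [p,r] + [p,q]. For instance
  ∂[4,6,7] = [6,7] − [4,7] + [4,6],
  ∂[2,5,6] = [5,6] − [2,6] + [2,5].
As a 18×12 matrix over Z this has rank 12, with invariant factors (1,1,1,1,1,1,1,1,1,1,1,2).

Reading off H_k = ker ∂_k / im ∂_{k+1}:

  H_0: rank C_0 − rank ∂_1 = 7 − 6 = 1, and the invariant factors of ∂_1 are all 1, so H_0 ≅ Z.
  H_1: rank ker ∂_1 − rank ∂_2 = (18 − 6) − 12 = 0, and ∂_2 has invariant factor 2 > 1, so H_1 ≅ Z_2.
  H_2: rank ker ∂_2 − rank ∂_3 = (12 − 12) − 0 = 0, and there is no ∂_3, so H_2 ≅ 0.

As a check, the Euler characteristic is 7 − 18 + 12 = 1, which agrees with 1 − 0 + 0 = 1.

H_0 = Z,  H_1 = Z_2,  H_2 = 0.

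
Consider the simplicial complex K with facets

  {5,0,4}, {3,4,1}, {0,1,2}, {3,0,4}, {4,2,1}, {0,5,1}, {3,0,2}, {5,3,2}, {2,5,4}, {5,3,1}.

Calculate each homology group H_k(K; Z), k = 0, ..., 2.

We work with the vertex ordering 0 < 1 < 2 < 3 < 4 < 5. The simplices of K, each written with vertices in increasing order, are:

  0-simplices (6): [0], [1], [2], [3], [4], [5]
  1-simplices (15): [0,1], [0,2], [0,3], [0,4], [0,5], [1,2], [1,3], [1,4], [1,5], [2,3], [2,4], [2,5], [3,4], [3,5], [4,5]
  2-simplices (10): [0,1,2], [0,1,5], [0,2,3], [0,3,4], [0,4,5], [1,2,4], [1,3,4], [1,3,5], [2,3,5], [2,4,5]

Hence C_0 ≅ Z^6, C_1 ≅ Z^15, C_2 ≅ Z^10.

The boundary map ∂_1: C_1 → C_0 is given by ∂[p,q] = [q] − [p]. For instance
  ∂[0,5] = [5] − [0].
This gives a 6×15 integer matrix of rank 5; reducing to Smith normal form yields diagonal entries (1,1,1,1,1).

Boundary ∂_2: C_2 → C_1 maps a triangle to the signed sum of its edges. For instance
  ∂[0,4,5] = [4,5] − [0,5] + [0,4],
  ∂[1,2,4] = [2,4] − [1,4] + [1,2].
The 15×10 boundary matrix has rank 10 and Smith normal form diag(1,1,1,1,1,1,1,1,1,2).

Computing H_k = (kernel of ∂_k) / (image of ∂_{k+1}):

  H_0: rank C_0 − rank ∂_1 = 6 − 5 = 1, and the invariant factors of ∂_1 are all 1, so H_0 = Z.
  H_1: rank ker ∂_1 − rank ∂_2 = (15 − 5) − 10 = 0, and ∂_2 has invariant factor 2 > 1, so H_1 = Z/2.
  H_2: rank ker ∂_2 − rank ∂_3 = (10 − 10) − 0 = 0, and there is no ∂_3, so H_2 = 0.

H_0 ≅ Z,  H_1 ≅ Z/2,  H_2 = 0.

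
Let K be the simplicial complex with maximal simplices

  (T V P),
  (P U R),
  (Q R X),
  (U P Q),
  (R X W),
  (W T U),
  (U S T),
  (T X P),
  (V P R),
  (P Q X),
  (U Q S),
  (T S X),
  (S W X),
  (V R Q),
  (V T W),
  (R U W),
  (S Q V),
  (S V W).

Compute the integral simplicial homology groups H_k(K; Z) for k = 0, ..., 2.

H_0 = Z,  H_1 = Z ⊕ Z/2,  H_2 = 0.

We work with the vertex ordering P < Q < R < S < T < U < V < W < X. The simplices of K, each written with vertices in increasing order, are:

  0-simplices (9): P, Q, R, S, T, U, V, W, X
  1-simplices (27): PQ, PR, PT, PU, PV, PX, QR, QS, QU, QV, QX, RU, RV, RW, RX, ST, SU, SV, SW, SX, TU, TV, TW, TX, UW, VW, WX
  2-simplices (18): PQU, PQX, PRU, PRV, PTV, PTX, QRV, QRX, QSU, QSV, RUW, RWX, STU, STX, SVW, SWX, TUW, TVW

Hence C_0 ≅ Z^9, C_1 ≅ Z^27, C_2 ≅ Z^18.

Boundary ∂_1: C_1 → C_0 maps an edge to its endpoints' difference, ∂[p,q] = q − p. For instance
  ∂QU = U − Q.
This gives a 9×27 integer matrix of rank 8; reducing to Smith normal form yields diagonal entries (1,1,1,1,1,1,1,1).

Boundary ∂_2: C_2 → C_1 maps a triangle to the signed sum of its edges. For instance
  ∂STU = TU − SU + ST,
  ∂QRX = RX − QX + QR.
This gives a 27×18 integer matrix of rank 18; reducing to Smith normal form yields diagonal entries (1,1,1,1,1,1,1,1,1,1,1,1,1,1,1,1,1,2).

Now H_k = ker ∂_k / im ∂_{k+1}, so:

  H_0: rank C_0 − rank ∂_1 = 9 − 8 = 1, and the invariant factors of ∂_1 are all 1, so H_0 ≅ Z.
  H_1: rank ker ∂_1 − rank ∂_2 = (27 − 8) − 18 = 1, and ∂_2 has invariant factor 2 > 1, so H_1 ≅ Z ⊕ Z/2.
  H_2: rank ker ∂_2 − rank ∂_3 = (18 − 18) − 0 = 0, and there is no ∂_3, so H_2 ≅ 0.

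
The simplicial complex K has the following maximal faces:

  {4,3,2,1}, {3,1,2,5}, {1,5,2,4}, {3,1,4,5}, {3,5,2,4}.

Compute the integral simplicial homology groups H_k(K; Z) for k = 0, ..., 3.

K has 5 vertices, 10 edges, 10 triangles, 5 3-simplices.
rank ∂_0 = 0, rank ∂_1 = 4 ⇒ b_0 = 5 − 0 − 4 = 1; all invariant factors of ∂_1 are 1 so no torsion. So H_0 = Z.
rank ∂_1 = 4, rank ∂_2 = 6 ⇒ b_1 = 10 − 4 − 6 = 0; all invariant factors of ∂_2 are 1 so no torsion. So H_1 = 0.
rank ∂_2 = 6, rank ∂_3 = 4 ⇒ b_2 = 10 − 6 − 4 = 0; all invariant factors of ∂_3 are 1 so no torsion. So H_2 = 0.
rank ∂_3 = 4, rank ∂_4 = 0 ⇒ b_3 = 5 − 4 − 0 = 1. So H_3 = Z.

H_0 = Z,  H_1 = 0,  H_2 = 0,  H_3 = Z.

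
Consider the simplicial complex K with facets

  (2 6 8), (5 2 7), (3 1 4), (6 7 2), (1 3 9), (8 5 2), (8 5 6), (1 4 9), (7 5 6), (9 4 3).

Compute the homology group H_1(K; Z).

H_1 = 0.

We work with the vertex ordering 1 < 2 < 3 < 4 < 5 < 6 < 7 < 8 < 9. The simplices of K, each written with vertices in increasing order, are:

  0-simplices (9): [1], [2], [3], [4], [5], [6], [7], [8], [9]
  1-simplices (15): [1,3], [1,4], [1,9], [2,5], [2,6], [2,7], [2,8], [3,4], [3,9], [4,9], [5,6], [5,7], [5,8], [6,7], [6,8]
  2-simplices (10): [1,3,4], [1,3,9], [1,4,9], [2,5,7], [2,5,8], [2,6,7], [2,6,8], [3,4,9], [5,6,7], [5,6,8]

giving chain groups C_0 ≅ Z^9, C_1 ≅ Z^15, C_2 ≅ Z^10.

The boundary map ∂_1: C_1 → C_0 maps an edge to its endpoints' difference, ∂[p,q] = q − p. For instance
  ∂[4,9] = [9] − [4].
The 9×15 boundary matrix has rank 7 and Smith normal form diag(1,1,1,1,1,1,1).

Boundary ∂_2: C_2 → C_1 sends each 2-simplex [p,q,r] to [q,r] − [p,r] + [p,q]. For instance
  ∂[5,6,7] = [6,7] − [5,7] + [5,6],
  ∂[2,6,8] = [6,8] − [2,8] + [2,6].
The 15×10 boundary matrix has rank 8 and Smith normal form diag(1,1,1,1,1,1,1,1).

Now H_k = ker ∂_k / im ∂_{k+1}, so:

  H_1: rank ker ∂_1 − rank ∂_2 = (15 − 7) − 8 = 0, and the invariant factors of ∂_2 are all 1, so H_1 ≅ 0.

(K is a triangulation of the disjoint union of the 2-sphere S^2 and the 2-sphere S^2.)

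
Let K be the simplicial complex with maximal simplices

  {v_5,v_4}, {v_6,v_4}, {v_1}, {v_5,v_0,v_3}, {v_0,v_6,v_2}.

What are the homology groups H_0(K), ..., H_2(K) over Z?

H_0 ≅ Z^2,  H_1 ≅ Z,  H_2 = 0.

Order the vertices as v_0 < v_1 < v_2 < v_3 < v_4 < v_5 < v_6. Listing each simplex with vertices in this order, K has dimension 2 with simplices:

  0-simplices (7): [v_0], [v_1], [v_2], [v_3], [v_4], [v_5], [v_6]
  1-simplices (8): [v_0,v_2], [v_0,v_3], [v_0,v_5], [v_0,v_6], [v_2,v_6], [v_3,v_5], [v_4,v_5], [v_4,v_6]
  2-simplices (2): [v_0,v_2,v_6], [v_0,v_3,v_5]

so the chain groups are C_0 ≅ Z^7, C_1 ≅ Z^8, C_2 ≅ Z^2.

The boundary map ∂_1: C_1 → C_0 is given by ∂[p,q] = [q] − [p]. For instance
  ∂[v_3,v_5] = [v_5] − [v_3].
This gives a 7×8 integer matrix of rank 5; reducing to Smith normal form yields diagonal entries (1,1,1,1,1).

∂_2: C_2 → C_1 acts by ∂[p,q,r] = [q,r] − [p,r] + [p,q]. For instance
  ∂[v_0,v_2,v_6] = [v_2,v_6] − [v_0,v_6] + [v_0,v_2],
  ∂[v_0,v_3,v_5] = [v_3,v_5] − [v_0,v_5] + [v_0,v_3].
This gives a 8×2 integer matrix of rank 2; reducing to Smith normal form yields diagonal entries (1,1).

Now H_k = ker ∂_k / im ∂_{k+1}, so:

  H_0: rank C_0 − rank ∂_1 = 7 − 5 = 2, and the invariant factors of ∂_1 are all 1, so H_0 = Z^2.
  H_1: rank ker ∂_1 − rank ∂_2 = (8 − 5) − 2 = 1, and the invariant factors of ∂_2 are all 1, so H_1 = Z.
  H_2: rank ker ∂_2 − rank ∂_3 = (2 − 2) − 0 = 0, and there is no ∂_3, so H_2 = 0.

As a check, the Euler characteristic is 7 − 8 + 2 = 1, which agrees with 2 − 1 + 0 = 1.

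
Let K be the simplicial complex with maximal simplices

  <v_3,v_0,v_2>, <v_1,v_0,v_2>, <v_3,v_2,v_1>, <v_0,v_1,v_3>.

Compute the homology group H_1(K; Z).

H_1 ≅ 0.

K has 4 vertices, 6 edges, 4 triangles.
rank ∂_1 = 3, rank ∂_2 = 3 ⇒ b_1 = 6 − 3 − 3 = 0; all invariant factors of ∂_2 are 1 so no torsion. So H_1 ≅ 0.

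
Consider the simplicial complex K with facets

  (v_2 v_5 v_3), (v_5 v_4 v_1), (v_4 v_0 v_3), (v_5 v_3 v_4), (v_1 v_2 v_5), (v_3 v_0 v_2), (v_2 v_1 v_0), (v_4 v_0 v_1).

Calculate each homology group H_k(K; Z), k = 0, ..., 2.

Take the total order v_0 < v_1 < v_2 < v_3 < v_4 < v_5 on the vertex set. Then K (dimension 2) consists of the simplices:

  0-simplices (6): [v_0], [v_1], [v_2], [v_3], [v_4], [v_5]
  1-simplices (12): [v_0,v_1], [v_0,v_2], [v_0,v_3], [v_0,v_4], [v_1,v_2], [v_1,v_4], [v_1,v_5], [v_2,v_3], [v_2,v_5], [v_3,v_4], [v_3,v_5], [v_4,v_5]
  2-simplices (8): [v_0,v_1,v_2], [v_0,v_1,v_4], [v_0,v_2,v_3], [v_0,v_3,v_4], [v_1,v_2,v_5], [v_1,v_4,v_5], [v_2,v_3,v_5], [v_3,v_4,v_5]

giving chain groups C_0 ≅ Z^6, C_1 ≅ Z^12, C_2 ≅ Z^8.

Boundary ∂_1: C_1 → C_0 maps an edge to its endpoints' difference, ∂[p,q] = q − p. For instance
  ∂[v_1,v_2] = [v_2] − [v_1].
As a 6×12 matrix over Z this has rank 5, with invariant factors (1,1,1,1,1).

The boundary map ∂_2: C_2 → C_1 maps a triangle to the signed sum of its edges. For instance
  ∂[v_3,v_4,v_5] = [v_4,v_5] − [v_3,v_5] + [v_3,v_4],
  ∂[v_1,v_4,v_5] = [v_4,v_5] − [v_1,v_5] + [v_1,v_4].
As a 12×8 matrix over Z this has rank 7, with invariant factors (1,1,1,1,1,1,1).

Reading off H_k = ker ∂_k / im ∂_{k+1}:

  H_0: rank C_0 − rank ∂_1 = 6 − 5 = 1, and the invariant factors of ∂_1 are all 1, so H_0 ≅ Z.
  H_1: rank ker ∂_1 − rank ∂_2 = (12 − 5) − 7 = 0, and the invariant factors of ∂_2 are all 1, so H_1 ≅ 0.
  H_2: rank ker ∂_2 − rank ∂_3 = (8 − 7) − 0 = 1, and there is no ∂_3, so H_2 ≅ Z.

H_0 = Z,  H_1 = 0,  H_2 = Z.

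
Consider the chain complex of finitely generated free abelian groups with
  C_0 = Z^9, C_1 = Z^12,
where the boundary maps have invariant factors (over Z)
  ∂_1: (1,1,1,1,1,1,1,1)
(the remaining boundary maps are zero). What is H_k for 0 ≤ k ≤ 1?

H_0: b_0 = 9 − 0 − 8 = 1; torsion from ∂_1 factors > 1: none. So H_0 = Z.
H_1: b_1 = 12 − 8 − 0 = 4; torsion from ∂_2 factors > 1: none. So H_1 = Z^4.

H_0 = Z,  H_1 = Z^4.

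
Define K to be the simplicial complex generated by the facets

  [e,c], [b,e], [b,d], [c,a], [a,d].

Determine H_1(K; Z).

H_1 = Z.

We work with the vertex ordering a < b < c < d < e. The simplices of K, each written with vertices in increasing order, are:

  0-simplices (5): a, b, c, d, e
  1-simplices (5): ac, ad, bd, be, ce

giving chain groups C_0 ≅ Z^5, C_1 ≅ Z^5.

Boundary ∂_1: C_1 → C_0 is given by ∂[p,q] = [q] − [p].
The resulting 5×5 matrix has rank 4, and its Smith normal form has invariant factors (1,1,1,1).

From H_k ≅ ker(∂_k) / im(∂_{k+1}) we obtain:

  H_1: rank ker ∂_1 − rank ∂_2 = (5 − 4) − 0 = 1, and there is no ∂_2, so H_1 = Z.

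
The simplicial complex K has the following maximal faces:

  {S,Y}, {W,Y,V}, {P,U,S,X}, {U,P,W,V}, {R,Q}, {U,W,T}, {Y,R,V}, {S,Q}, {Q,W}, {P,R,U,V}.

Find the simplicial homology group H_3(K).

H_3 ≅ 0.

Fix the vertex order P < Q < R < S < T < U < V < W < X < Y and write every simplex with vertices in increasing order. Then dim K = 3 and the simplices of K are:

  0-simplices (10): P, Q, R, S, T, U, V, W, X, Y
  1-simplices (23): PR, PS, PU, PV, PW, PX, QR, QS, QW, RU, RV, RY, SU, SX, SY, TU, TW, UV, UW, UX, VW, VY, WY
  2-simplices (14): PRU, PRV, PSU, PSX, PUV, PUW, PUX, PVW, RUV, RVY, SUX, TUW, UVW, VWY
  3-simplices (3): PRUV, PSUX, PUVW

Hence C_0 ≅ Z^10, C_1 ≅ Z^23, C_2 ≅ Z^14, C_3 ≅ Z^3.

∂_1: C_1 → C_0 is given by ∂[p,q] = [q] − [p]. For instance
  ∂TU = U − T.
The resulting 10×23 matrix has rank 9, and its Smith normal form has invariant factors (1,1,1,1,1,1,1,1,1).

∂_2: C_2 → C_1 sends each 2-simplex [p,q,r] to [q,r] − [p,r] + [p,q]. For instance
  ∂PSU = SU − PU + PS,
  ∂PRV = RV − PV + PR.
The 23×14 boundary matrix has rank 11 and Smith normal form diag(1,1,1,1,1,1,1,1,1,1,1).

∂_3: C_3 → C_2 sends each 3-simplex σ to the alternating sum Σ_i (−1)^i (σ with its i-th vertex removed). For instance
  ∂PRUV = RUV − PUV + PRV − PRU,
  ∂PSUX = SUX − PUX + PSX − PSU.
This gives a 14×3 integer matrix of rank 3; reducing to Smith normal form yields diagonal entries (1,1,1).

Now H_k = ker ∂_k / im ∂_{k+1}, so:

  H_3: rank ker ∂_3 − rank ∂_4 = (3 − 3) − 0 = 0, and there is no ∂_4, so H_3 ≅ 0.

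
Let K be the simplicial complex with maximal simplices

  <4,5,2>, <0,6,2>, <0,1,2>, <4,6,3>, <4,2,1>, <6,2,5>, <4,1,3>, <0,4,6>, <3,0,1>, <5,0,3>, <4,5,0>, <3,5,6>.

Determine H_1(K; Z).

Order the vertices as 0 < 1 < 2 < 3 < 4 < 5 < 6. Listing each simplex with vertices in this order, K has dimension 2 with simplices:

  0-simplices (7): [0], [1], [2], [3], [4], [5], [6]
  1-simplices (18): [0,1], [0,2], [0,3], [0,4], [0,5], [0,6], [1,2], [1,3], [1,4], [2,4], [2,5], [2,6], [3,4], [3,5], [3,6], [4,5], [4,6], [5,6]
  2-simplices (12): [0,1,2], [0,1,3], [0,2,6], [0,3,5], [0,4,5], [0,4,6], [1,2,4], [1,3,4], [2,4,5], [2,5,6], [3,4,6], [3,5,6]

giving chain groups C_0 ≅ Z^7, C_1 ≅ Z^18, C_2 ≅ Z^12.

The boundary map ∂_1: C_1 → C_0 sends each edge [p,q] (with p < q) to q − p. For instance
  ∂[2,5] = [5] − [2].
The 7×18 boundary matrix has rank 6 and Smith normal form diag(1,1,1,1,1,1).

Boundary ∂_2: C_2 → C_1 sends each 2-simplex [p,q,r] to [q,r] − [p,r] + [p,q]. For instance
  ∂[1,2,4] = [2,4] − [1,4] + [1,2],
  ∂[3,4,6] = [4,6] − [3,6] + [3,4].
The 18×12 boundary matrix has rank 12 and Smith normal form diag(1,1,1,1,1,1,1,1,1,1,1,2).

Now H_k = ker ∂_k / im ∂_{k+1}, so:

  H_1: rank ker ∂_1 − rank ∂_2 = (18 − 6) − 12 = 0, and ∂_2 has invariant factor 2 > 1, so H_1 ≅ Z/2Z.

H_1 = Z/2Z.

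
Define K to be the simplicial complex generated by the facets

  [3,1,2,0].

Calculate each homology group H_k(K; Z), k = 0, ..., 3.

Take the total order 0 < 1 < 2 < 3 on the vertex set. Then K (dimension 3) consists of the simplices:

  0-simplices (4): [0], [1], [2], [3]
  1-simplices (6): [0,1], [0,2], [0,3], [1,2], [1,3], [2,3]
  2-simplices (4): [0,1,2], [0,1,3], [0,2,3], [1,2,3]
  3-simplices (1): [0,1,2,3]

so the chain groups are C_0 ≅ Z^4, C_1 ≅ Z^6, C_2 ≅ Z^4, C_3 ≅ Z^1.

∂_1: C_1 → C_0 maps an edge to its endpoints' difference, ∂[p,q] = q − p.
As a 4×6 matrix over Z this has rank 3, with invariant factors (1,1,1).

Boundary ∂_2: C_2 → C_1 sends each 2-simplex [p,q,r] to [q,r] − [p,r] + [p,q]. For instance
  ∂[1,2,3] = [2,3] − [1,3] + [1,2],
  ∂[0,2,3] = [2,3] − [0,3] + [0,2].
This gives a 6×4 integer matrix of rank 3; reducing to Smith normal form yields diagonal entries (1,1,1).

The boundary map ∂_3: C_3 → C_2 sends each 3-simplex σ to the alternating sum Σ_i (−1)^i (σ with its i-th vertex removed). For instance
  ∂[0,1,2,3] = [1,2,3] − [0,2,3] + [0,1,3] − [0,1,2].
The 4×1 boundary matrix has rank 1 and Smith normal form diag(1).

Computing H_k = (kernel of ∂_k) / (image of ∂_{k+1}):

  H_0: rank C_0 − rank ∂_1 = 4 − 3 = 1, and the invariant factors of ∂_1 are all 1, so H_0 ≅ Z.
  H_1: rank ker ∂_1 − rank ∂_2 = (6 − 3) − 3 = 0, and the invariant factors of ∂_2 are all 1, so H_1 ≅ 0.
  H_2: rank ker ∂_2 − rank ∂_3 = (4 − 3) − 1 = 0, and the invariant factors of ∂_3 are all 1, so H_2 ≅ 0.
  H_3: rank ker ∂_3 − rank ∂_4 = (1 − 1) − 0 = 0, and there is no ∂_4, so H_3 ≅ 0.

As a check, the Euler characteristic is 4 − 6 + 4 − 1 = 1, which agrees with 1 − 0 + 0 − 0 = 1.

H_0 = Z,  H_1 = 0,  H_2 = 0,  H_3 = 0.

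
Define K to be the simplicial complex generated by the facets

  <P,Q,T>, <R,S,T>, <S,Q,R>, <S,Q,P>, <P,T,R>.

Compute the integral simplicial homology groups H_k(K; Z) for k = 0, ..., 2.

H_0 = Z,  H_1 = Z,  H_2 = 0.

Take the total order P < Q < R < S < T on the vertex set. Then K (dimension 2) consists of the simplices:

  0-simplices (5): P, Q, R, S, T
  1-simplices (10): PQ, PR, PS, PT, QR, QS, QT, RS, RT, ST
  2-simplices (5): PQS, PQT, PRT, QRS, RST

giving chain groups C_0 ≅ Z^5, C_1 ≅ Z^10, C_2 ≅ Z^5.

∂_1: C_1 → C_0 sends each edge [p,q] (with p < q) to q − p.
The 5×10 boundary matrix has rank 4 and Smith normal form diag(1,1,1,1).

∂_2: C_2 → C_1 acts by ∂[p,q,r] = [q,r] − [p,r] + [p,q]. For instance
  ∂QRS = RS − QS + QR,
  ∂RST = ST − RT + RS.
The resulting 10×5 matrix has rank 5, and its Smith normal form has invariant factors (1,1,1,1,1).

Computing H_k = (kernel of ∂_k) / (image of ∂_{k+1}):

  H_0: rank C_0 − rank ∂_1 = 5 − 4 = 1, and the invariant factors of ∂_1 are all 1, so H_0 ≅ Z.
  H_1: rank ker ∂_1 − rank ∂_2 = (10 − 4) − 5 = 1, and the invariant factors of ∂_2 are all 1, so H_1 ≅ Z.
  H_2: rank ker ∂_2 − rank ∂_3 = (5 − 5) − 0 = 0, and there is no ∂_3, so H_2 ≅ 0.

As a check, the Euler characteristic is 5 − 10 + 5 = 0, which agrees with 1 − 1 + 0 = 0.
(K is a triangulation of the Möbius band.)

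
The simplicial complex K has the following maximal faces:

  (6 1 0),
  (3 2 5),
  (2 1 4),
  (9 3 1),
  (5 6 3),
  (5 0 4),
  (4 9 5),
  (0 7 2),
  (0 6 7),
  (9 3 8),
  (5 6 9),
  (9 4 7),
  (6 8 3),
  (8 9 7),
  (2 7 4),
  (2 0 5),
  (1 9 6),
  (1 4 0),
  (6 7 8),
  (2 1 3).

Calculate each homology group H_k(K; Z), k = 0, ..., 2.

H_0 = Z,  H_1 = Z ⊕ Z/2Z,  H_2 = 0.

Take the total order 0 < 1 < 2 < 3 < 4 < 5 < 6 < 7 < 8 < 9 on the vertex set. Then K (dimension 2) consists of the simplices:

  0-simplices (10): [0], [1], [2], [3], [4], [5], [6], [7], [8], [9]
  1-simplices (30): (30 of them)
  2-simplices (20): (20 of them)

giving chain groups C_0 ≅ Z^10, C_1 ≅ Z^30, C_2 ≅ Z^20.

The boundary map ∂_1: C_1 → C_0 is given by ∂[p,q] = [q] − [p]. For instance
  ∂[2,3] = [3] − [2].
As a 10×30 matrix over Z this has rank 9, with invariant factors (1,1,1,1,1,1,1,1,1).

∂_2: C_2 → C_1 maps a triangle to the signed sum of its edges. For instance
  ∂[7,8,9] = [8,9] − [7,9] + [7,8],
  ∂[3,6,8] = [6,8] − [3,8] + [3,6].
As a 30×20 matrix over Z this has rank 20, with invariant factors (1,1,1,1,1,1,1,1,1,1,1,1,1,1,1,1,1,1,1,2).

Reading off H_k = ker ∂_k / im ∂_{k+1}:

  H_0: rank C_0 − rank ∂_1 = 10 − 9 = 1, and the invariant factors of ∂_1 are all 1, so H_0 = Z.
  H_1: rank ker ∂_1 − rank ∂_2 = (30 − 9) − 20 = 1, and ∂_2 has invariant factor 2 > 1, so H_1 = Z ⊕ Z/2Z.
  H_2: rank ker ∂_2 − rank ∂_3 = (20 − 20) − 0 = 0, and there is no ∂_3, so H_2 = 0.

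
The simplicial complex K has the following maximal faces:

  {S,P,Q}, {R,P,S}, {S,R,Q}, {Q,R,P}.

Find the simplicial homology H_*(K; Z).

H_0 = Z,  H_1 = 0,  H_2 = Z.

K has 4 vertices, 6 edges, 4 triangles.
rank ∂_0 = 0, rank ∂_1 = 3 ⇒ b_0 = 4 − 0 − 3 = 1; all invariant factors of ∂_1 are 1 so no torsion. So H_0 = Z.
rank ∂_1 = 3, rank ∂_2 = 3 ⇒ b_1 = 6 − 3 − 3 = 0; all invariant factors of ∂_2 are 1 so no torsion. So H_1 = 0.
rank ∂_2 = 3, rank ∂_3 = 0 ⇒ b_2 = 4 − 3 − 0 = 1. So H_2 = Z.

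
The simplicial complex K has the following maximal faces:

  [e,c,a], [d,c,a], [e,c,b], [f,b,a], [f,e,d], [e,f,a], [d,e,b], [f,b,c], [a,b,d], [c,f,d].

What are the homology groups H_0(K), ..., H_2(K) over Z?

We work with the vertex ordering a < b < c < d < e < f. The simplices of K, each written with vertices in increasing order, are:

  0-simplices (6): a, b, c, d, e, f
  1-simplices (15): ab, ac, ad, ae, af, bc, bd, be, bf, cd, ce, cf, de, df, ef
  2-simplices (10): abd, abf, acd, ace, aef, bce, bcf, bde, cdf, def

giving chain groups C_0 ≅ Z^6, C_1 ≅ Z^15, C_2 ≅ Z^10.

Boundary ∂_1: C_1 → C_0 maps an edge to its endpoints' difference, ∂[p,q] = q − p. For instance
  ∂ce = e − c.
This gives a 6×15 integer matrix of rank 5; reducing to Smith normal form yields diagonal entries (1,1,1,1,1).

∂_2: C_2 → C_1 sends each 2-simplex [p,q,r] to [q,r] − [p,r] + [p,q]. For instance
  ∂bcf = cf − bf + bc,
  ∂ace = ce − ae + ac.
This gives a 15×10 integer matrix of rank 10; reducing to Smith normal form yields diagonal entries (1,1,1,1,1,1,1,1,1,2).

Reading off H_k = ker ∂_k / im ∂_{k+1}:

  H_0: rank C_0 − rank ∂_1 = 6 − 5 = 1, and the invariant factors of ∂_1 are all 1, so H_0 = Z.
  H_1: rank ker ∂_1 − rank ∂_2 = (15 − 5) − 10 = 0, and ∂_2 has invariant factor 2 > 1, so H_1 = Z/2.
  H_2: rank ker ∂_2 − rank ∂_3 = (10 − 10) − 0 = 0, and there is no ∂_3, so H_2 = 0.

H_0 = Z,  H_1 = Z/2,  H_2 = 0.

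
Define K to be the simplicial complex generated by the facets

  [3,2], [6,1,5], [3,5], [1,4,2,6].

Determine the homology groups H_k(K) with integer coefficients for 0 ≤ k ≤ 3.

H_0 ≅ Z,  H_1 ≅ Z,  H_2 = 0,  H_3 = 0.

Order the vertices as 1 < 2 < 3 < 4 < 5 < 6. Listing each simplex with vertices in this order, K has dimension 3 with simplices:

  0-simplices (6): [1], [2], [3], [4], [5], [6]
  1-simplices (10): [1,2], [1,4], [1,5], [1,6], [2,3], [2,4], [2,6], [3,5], [4,6], [5,6]
  2-simplices (5): [1,2,4], [1,2,6], [1,4,6], [1,5,6], [2,4,6]
  3-simplices (1): [1,2,4,6]

giving chain groups C_0 ≅ Z^6, C_1 ≅ Z^10, C_2 ≅ Z^5, C_3 ≅ Z^1.

The boundary map ∂_1: C_1 → C_0 sends each edge [p,q] (with p < q) to q − p.
The resulting 6×10 matrix has rank 5, and its Smith normal form has invariant factors (1,1,1,1,1).

∂_2: C_2 → C_1 sends each 2-simplex [p,q,r] to [q,r] − [p,r] + [p,q]. For instance
  ∂[1,4,6] = [4,6] − [1,6] + [1,4],
  ∂[1,5,6] = [5,6] − [1,6] + [1,5].
The resulting 10×5 matrix has rank 4, and its Smith normal form has invariant factors (1,1,1,1).

Boundary ∂_3: C_3 → C_2 sends each 3-simplex σ to the alternating sum Σ_i (−1)^i (σ with its i-th vertex removed). For instance
  ∂[1,2,4,6] = [2,4,6] − [1,4,6] + [1,2,6] − [1,2,4].
The resulting 5×1 matrix has rank 1, and its Smith normal form has invariant factors (1).

Computing H_k = (kernel of ∂_k) / (image of ∂_{k+1}):

  H_0: rank C_0 − rank ∂_1 = 6 − 5 = 1, and the invariant factors of ∂_1 are all 1, so H_0 ≅ Z.
  H_1: rank ker ∂_1 − rank ∂_2 = (10 − 5) − 4 = 1, and the invariant factors of ∂_2 are all 1, so H_1 ≅ Z.
  H_2: rank ker ∂_2 − rank ∂_3 = (5 − 4) − 1 = 0, and the invariant factors of ∂_3 are all 1, so H_2 ≅ 0.
  H_3: rank ker ∂_3 − rank ∂_4 = (1 − 1) − 0 = 0, and there is no ∂_4, so H_3 ≅ 0.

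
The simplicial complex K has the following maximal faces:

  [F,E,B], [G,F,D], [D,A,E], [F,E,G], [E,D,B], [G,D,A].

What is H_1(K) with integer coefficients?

Order the vertices as A < B < D < E < F < G. Listing each simplex with vertices in this order, K has dimension 2 with simplices:

  0-simplices (6): A, B, D, E, F, G
  1-simplices (12): AD, AE, AG, BD, BE, BF, DE, DF, DG, EF, EG, FG
  2-simplices (6): ADE, ADG, BDE, BEF, DFG, EFG

so the chain groups are C_0 ≅ Z^6, C_1 ≅ Z^12, C_2 ≅ Z^6.

Boundary ∂_1: C_1 → C_0 sends each edge [p,q] (with p < q) to q − p. For instance
  ∂AG = G − A.
This gives a 6×12 integer matrix of rank 5; reducing to Smith normal form yields diagonal entries (1,1,1,1,1).

Boundary ∂_2: C_2 → C_1 maps a triangle to the signed sum of its edges. For instance
  ∂BDE = DE − BE + BD,
  ∂EFG = FG − EG + EF.
This gives a 12×6 integer matrix of rank 6; reducing to Smith normal form yields diagonal entries (1,1,1,1,1,1).

Reading off H_k = ker ∂_k / im ∂_{k+1}:

  H_1: rank ker ∂_1 − rank ∂_2 = (12 − 5) − 6 = 1, and the invariant factors of ∂_2 are all 1, so H_1 = Z.

H_1 = Z.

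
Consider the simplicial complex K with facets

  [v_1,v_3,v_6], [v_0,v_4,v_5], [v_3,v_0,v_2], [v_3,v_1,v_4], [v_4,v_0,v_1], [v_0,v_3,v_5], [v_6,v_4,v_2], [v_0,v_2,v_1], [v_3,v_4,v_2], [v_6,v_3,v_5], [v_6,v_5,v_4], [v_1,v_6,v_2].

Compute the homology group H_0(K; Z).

Fix the vertex order v_0 < v_1 < v_2 < v_3 < v_4 < v_5 < v_6 and write every simplex with vertices in increasing order. Then dim K = 2 and the simplices of K are:

  0-simplices (7): [v_0], [v_1], [v_2], [v_3], [v_4], [v_5], [v_6]
  1-simplices (18): (18 of them)
  2-simplices (12): (12 of them)

Hence C_0 ≅ Z^7, C_1 ≅ Z^18, C_2 ≅ Z^12.

∂_1: C_1 → C_0 is given by ∂[p,q] = [q] − [p]. For instance
  ∂[v_1,v_2] = [v_2] − [v_1].
The 7×18 boundary matrix has rank 6 and Smith normal form diag(1,1,1,1,1,1).

Boundary ∂_2: C_2 → C_1 acts by ∂[p,q,r] = [q,r] − [p,r] + [p,q]. For instance
  ∂[v_2,v_3,v_4] = [v_3,v_4] − [v_2,v_4] + [v_2,v_3],
  ∂[v_3,v_5,v_6] = [v_5,v_6] − [v_3,v_6] + [v_3,v_5].
As a 18×12 matrix over Z this has rank 12, with invariant factors (1,1,1,1,1,1,1,1,1,1,1,2).

From H_k ≅ ker(∂_k) / im(∂_{k+1}) we obtain:

  H_0: rank C_0 − rank ∂_1 = 7 − 6 = 1, and the invariant factors of ∂_1 are all 1, so H_0 = Z.

H_0 ≅ Z.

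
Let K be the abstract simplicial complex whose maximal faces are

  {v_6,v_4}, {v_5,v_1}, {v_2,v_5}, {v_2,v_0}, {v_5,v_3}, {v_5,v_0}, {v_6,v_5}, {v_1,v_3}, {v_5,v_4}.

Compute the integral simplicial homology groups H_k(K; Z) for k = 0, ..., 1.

K has 7 vertices, 9 edges.
rank ∂_0 = 0, rank ∂_1 = 6 ⇒ b_0 = 7 − 0 − 6 = 1; all invariant factors of ∂_1 are 1 so no torsion. So H_0 ≅ Z.
rank ∂_1 = 6, rank ∂_2 = 0 ⇒ b_1 = 9 − 6 − 0 = 3. So H_1 ≅ Z^3.

H_0 ≅ Z,  H_1 ≅ Z^3.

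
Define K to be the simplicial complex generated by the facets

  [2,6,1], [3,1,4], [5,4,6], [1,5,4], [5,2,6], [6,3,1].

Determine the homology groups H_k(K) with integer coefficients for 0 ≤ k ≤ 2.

Fix the vertex order 1 < 2 < 3 < 4 < 5 < 6 and write every simplex with vertices in increasing order. Then dim K = 2 and the simplices of K are:

  0-simplices (6): [1], [2], [3], [4], [5], [6]
  1-simplices (12): [1,2], [1,3], [1,4], [1,5], [1,6], [2,5], [2,6], [3,4], [3,6], [4,5], [4,6], [5,6]
  2-simplices (6): [1,2,6], [1,3,4], [1,3,6], [1,4,5], [2,5,6], [4,5,6]

giving chain groups C_0 ≅ Z^6, C_1 ≅ Z^12, C_2 ≅ Z^6.

The boundary map ∂_1: C_1 → C_0 maps an edge to its endpoints' difference, ∂[p,q] = q − p. For instance
  ∂[1,2] = [2] − [1].
The 6×12 boundary matrix has rank 5 and Smith normal form diag(1,1,1,1,1).

∂_2: C_2 → C_1 sends each 2-simplex [p,q,r] to [q,r] − [p,r] + [p,q]. For instance
  ∂[4,5,6] = [5,6] − [4,6] + [4,5],
  ∂[1,4,5] = [4,5] − [1,5] + [1,4].
The 12×6 boundary matrix has rank 6 and Smith normal form diag(1,1,1,1,1,1).

From H_k ≅ ker(∂_k) / im(∂_{k+1}) we obtain:

  H_0: rank C_0 − rank ∂_1 = 6 − 5 = 1, and the invariant factors of ∂_1 are all 1, so H_0 = Z.
  H_1: rank ker ∂_1 − rank ∂_2 = (12 − 5) − 6 = 1, and the invariant factors of ∂_2 are all 1, so H_1 = Z.
  H_2: rank ker ∂_2 − rank ∂_3 = (6 − 6) − 0 = 0, and there is no ∂_3, so H_2 = 0.

H_0 ≅ Z,  H_1 ≅ Z,  H_2 = 0.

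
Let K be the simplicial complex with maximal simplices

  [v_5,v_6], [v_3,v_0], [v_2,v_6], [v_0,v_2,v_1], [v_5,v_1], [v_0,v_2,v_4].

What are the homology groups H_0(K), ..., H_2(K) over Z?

K has 7 vertices, 9 edges, 2 triangles.
rank ∂_0 = 0, rank ∂_1 = 6 ⇒ b_0 = 7 − 0 − 6 = 1; all invariant factors of ∂_1 are 1 so no torsion. So H_0 ≅ Z.
rank ∂_1 = 6, rank ∂_2 = 2 ⇒ b_1 = 9 − 6 − 2 = 1; all invariant factors of ∂_2 are 1 so no torsion. So H_1 ≅ Z.
rank ∂_2 = 2, rank ∂_3 = 0 ⇒ b_2 = 2 − 2 − 0 = 0. So H_2 ≅ 0.

H_0 = Z,  H_1 = Z,  H_2 = 0.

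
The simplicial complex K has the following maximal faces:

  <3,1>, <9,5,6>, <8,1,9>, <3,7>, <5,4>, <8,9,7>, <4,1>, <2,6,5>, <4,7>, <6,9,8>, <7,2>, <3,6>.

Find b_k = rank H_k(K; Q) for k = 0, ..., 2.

We work with the vertex ordering 1 < 2 < 3 < 4 < 5 < 6 < 7 < 8 < 9. The simplices of K, each written with vertices in increasing order, are:

  0-simplices (9): [1], [2], [3], [4], [5], [6], [7], [8], [9]
  1-simplices (18): [1,3], [1,4], [1,8], [1,9], [2,5], [2,6], [2,7], [3,6], [3,7], [4,5], [4,7], [5,6], [5,9], [6,8], [6,9], [7,8], [7,9], [8,9]
  2-simplices (5): [1,8,9], [2,5,6], [5,6,9], [6,8,9], [7,8,9]

giving chain groups C_0 ≅ Z^9, C_1 ≅ Z^18, C_2 ≅ Z^5.

The boundary map ∂_1: C_1 → C_0 maps an edge to its endpoints' difference, ∂[p,q] = q − p. For instance
  ∂[1,8] = [8] − [1].
The resulting 9×18 matrix has rank 8, and its Smith normal form has invariant factors (1,1,1,1,1,1,1,1).

Boundary ∂_2: C_2 → C_1 maps a triangle to the signed sum of its edges. For instance
  ∂[7,8,9] = [8,9] − [7,9] + [7,8],
  ∂[1,8,9] = [8,9] − [1,9] + [1,8].
The resulting 18×5 matrix has rank 5, and its Smith normal form has invariant factors (1,1,1,1,1).

Now H_k = ker ∂_k / im ∂_{k+1}, so:

  H_0: rank C_0 − rank ∂_1 = 9 − 8 = 1, and the invariant factors of ∂_1 are all 1, so H_0 = Z.
  H_1: rank ker ∂_1 − rank ∂_2 = (18 − 8) − 5 = 5, and the invariant factors of ∂_2 are all 1, so H_1 = Z^5.
  H_2: rank ker ∂_2 − rank ∂_3 = (5 − 5) − 0 = 0, and there is no ∂_3, so H_2 = 0.

Hence the Betti numbers are b_0 = 1, b_1 = 5, b_2 = 0.

b_0 = 1, b_1 = 5, b_2 = 0.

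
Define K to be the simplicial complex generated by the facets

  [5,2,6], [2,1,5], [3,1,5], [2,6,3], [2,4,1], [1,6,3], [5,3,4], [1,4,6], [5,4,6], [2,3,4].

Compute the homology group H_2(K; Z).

Fix the vertex order 1 < 2 < 3 < 4 < 5 < 6 and write every simplex with vertices in increasing order. Then dim K = 2 and the simplices of K are:

  0-simplices (6): [1], [2], [3], [4], [5], [6]
  1-simplices (15): [1,2], [1,3], [1,4], [1,5], [1,6], [2,3], [2,4], [2,5], [2,6], [3,4], [3,5], [3,6], [4,5], [4,6], [5,6]
  2-simplices (10): [1,2,4], [1,2,5], [1,3,5], [1,3,6], [1,4,6], [2,3,4], [2,3,6], [2,5,6], [3,4,5], [4,5,6]

Hence C_0 ≅ Z^6, C_1 ≅ Z^15, C_2 ≅ Z^10.

∂_1: C_1 → C_0 is given by ∂[p,q] = [q] − [p]. For instance
  ∂[1,3] = [3] − [1].
The 6×15 boundary matrix has rank 5 and Smith normal form diag(1,1,1,1,1).

The boundary map ∂_2: C_2 → C_1 acts by ∂[p,q,r] = [q,r] − [p,r] + [p,q]. For instance
  ∂[1,3,5] = [3,5] − [1,5] + [1,3],
  ∂[1,2,5] = [2,5] − [1,5] + [1,2].
The 15×10 boundary matrix has rank 10 and Smith normal form diag(1,1,1,1,1,1,1,1,1,2).

Reading off H_k = ker ∂_k / im ∂_{k+1}:

  H_2: rank ker ∂_2 − rank ∂_3 = (10 − 10) − 0 = 0, and there is no ∂_3, so H_2 ≅ 0.

(K is a triangulation of the real projective plane RP^2.)

H_2 = 0.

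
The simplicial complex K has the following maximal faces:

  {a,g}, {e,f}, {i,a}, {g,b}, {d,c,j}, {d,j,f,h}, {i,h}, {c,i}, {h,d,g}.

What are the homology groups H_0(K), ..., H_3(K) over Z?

Fix the vertex order a < b < c < d < e < f < g < h < i < j and write every simplex with vertices in increasing order. Then dim K = 3 and the simplices of K are:

  0-simplices (10): a, b, c, d, e, f, g, h, i, j
  1-simplices (16): ag, ai, bg, cd, ci, cj, df, dg, dh, dj, ef, fh, fj, gh, hi, hj
  2-simplices (6): cdj, dfh, dfj, dgh, dhj, fhj
  3-simplices (1): dfhj

Hence C_0 ≅ Z^10, C_1 ≅ Z^16, C_2 ≅ Z^6, C_3 ≅ Z^1.

Boundary ∂_1: C_1 → C_0 sends each edge [p,q] (with p < q) to q − p.
As a 10×16 matrix over Z this has rank 9, with invariant factors (1,1,1,1,1,1,1,1,1).

Boundary ∂_2: C_2 → C_1 sends each 2-simplex [p,q,r] to [q,r] − [p,r] + [p,q]. For instance
  ∂cdj = dj − cj + cd,
  ∂dfh = fh − dh + df.
The resulting 16×6 matrix has rank 5, and its Smith normal form has invariant factors (1,1,1,1,1).

Boundary ∂_3: C_3 → C_2 sends each 3-simplex σ to the alternating sum Σ_i (−1)^i (σ with its i-th vertex removed). For instance
  ∂dfhj = fhj − dhj + dfj − dfh.
The resulting 6×1 matrix has rank 1, and its Smith normal form has invariant factors (1).

Now H_k = ker ∂_k / im ∂_{k+1}, so:

  H_0: rank C_0 − rank ∂_1 = 10 − 9 = 1, and the invariant factors of ∂_1 are all 1, so H_0 ≅ Z.
  H_1: rank ker ∂_1 − rank ∂_2 = (16 − 9) − 5 = 2, and the invariant factors of ∂_2 are all 1, so H_1 ≅ Z^2.
  H_2: rank ker ∂_2 − rank ∂_3 = (6 − 5) − 1 = 0, and the invariant factors of ∂_3 are all 1, so H_2 ≅ 0.
  H_3: rank ker ∂_3 − rank ∂_4 = (1 − 1) − 0 = 0, and there is no ∂_4, so H_3 ≅ 0.

As a check, the Euler characteristic is 10 − 16 + 6 − 1 = -1, which agrees with 1 − 2 + 0 − 0 = -1.

H_0 ≅ Z,  H_1 ≅ Z^2,  H_2 = 0,  H_3 = 0.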